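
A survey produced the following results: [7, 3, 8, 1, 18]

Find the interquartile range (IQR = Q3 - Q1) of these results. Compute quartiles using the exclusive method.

11

Step 1: Sort the data: [1, 3, 7, 8, 18]
Step 2: n = 5
Step 3: Using the exclusive quartile method:
  Q1 = 2
  Q2 (median) = 7
  Q3 = 13
  IQR = Q3 - Q1 = 13 - 2 = 11
Step 4: IQR = 11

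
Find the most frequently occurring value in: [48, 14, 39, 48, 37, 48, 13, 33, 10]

48

Step 1: Count the frequency of each value:
  10: appears 1 time(s)
  13: appears 1 time(s)
  14: appears 1 time(s)
  33: appears 1 time(s)
  37: appears 1 time(s)
  39: appears 1 time(s)
  48: appears 3 time(s)
Step 2: The value 48 appears most frequently (3 times).
Step 3: Mode = 48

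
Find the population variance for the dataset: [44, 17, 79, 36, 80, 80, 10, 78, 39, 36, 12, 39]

668.3056

Step 1: Compute the mean: (44 + 17 + 79 + 36 + 80 + 80 + 10 + 78 + 39 + 36 + 12 + 39) / 12 = 45.8333
Step 2: Compute squared deviations from the mean:
  (44 - 45.8333)^2 = 3.3611
  (17 - 45.8333)^2 = 831.3611
  (79 - 45.8333)^2 = 1100.0278
  (36 - 45.8333)^2 = 96.6944
  (80 - 45.8333)^2 = 1167.3611
  (80 - 45.8333)^2 = 1167.3611
  (10 - 45.8333)^2 = 1284.0278
  (78 - 45.8333)^2 = 1034.6944
  (39 - 45.8333)^2 = 46.6944
  (36 - 45.8333)^2 = 96.6944
  (12 - 45.8333)^2 = 1144.6944
  (39 - 45.8333)^2 = 46.6944
Step 3: Sum of squared deviations = 8019.6667
Step 4: Population variance = 8019.6667 / 12 = 668.3056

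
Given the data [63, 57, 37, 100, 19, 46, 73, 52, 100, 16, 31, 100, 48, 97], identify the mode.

100

Step 1: Count the frequency of each value:
  16: appears 1 time(s)
  19: appears 1 time(s)
  31: appears 1 time(s)
  37: appears 1 time(s)
  46: appears 1 time(s)
  48: appears 1 time(s)
  52: appears 1 time(s)
  57: appears 1 time(s)
  63: appears 1 time(s)
  73: appears 1 time(s)
  97: appears 1 time(s)
  100: appears 3 time(s)
Step 2: The value 100 appears most frequently (3 times).
Step 3: Mode = 100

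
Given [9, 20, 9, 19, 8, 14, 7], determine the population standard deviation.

5.0061

Step 1: Compute the mean: 12.2857
Step 2: Sum of squared deviations from the mean: 175.4286
Step 3: Population variance = 175.4286 / 7 = 25.0612
Step 4: Standard deviation = sqrt(25.0612) = 5.0061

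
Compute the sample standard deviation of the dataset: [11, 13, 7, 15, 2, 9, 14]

4.5617

Step 1: Compute the mean: 10.1429
Step 2: Sum of squared deviations from the mean: 124.8571
Step 3: Sample variance = 124.8571 / 6 = 20.8095
Step 4: Standard deviation = sqrt(20.8095) = 4.5617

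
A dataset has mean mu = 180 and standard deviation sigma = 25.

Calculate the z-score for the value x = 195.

0.6

Step 1: Recall the z-score formula: z = (x - mu) / sigma
Step 2: Substitute values: z = (195 - 180) / 25
Step 3: z = 15 / 25 = 0.6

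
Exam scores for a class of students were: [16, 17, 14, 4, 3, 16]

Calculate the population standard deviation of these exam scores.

5.85

Step 1: Compute the mean: 11.6667
Step 2: Sum of squared deviations from the mean: 205.3333
Step 3: Population variance = 205.3333 / 6 = 34.2222
Step 4: Standard deviation = sqrt(34.2222) = 5.85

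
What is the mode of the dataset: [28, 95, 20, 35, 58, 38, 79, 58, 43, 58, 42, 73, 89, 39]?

58

Step 1: Count the frequency of each value:
  20: appears 1 time(s)
  28: appears 1 time(s)
  35: appears 1 time(s)
  38: appears 1 time(s)
  39: appears 1 time(s)
  42: appears 1 time(s)
  43: appears 1 time(s)
  58: appears 3 time(s)
  73: appears 1 time(s)
  79: appears 1 time(s)
  89: appears 1 time(s)
  95: appears 1 time(s)
Step 2: The value 58 appears most frequently (3 times).
Step 3: Mode = 58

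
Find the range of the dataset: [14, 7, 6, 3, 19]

16

Step 1: Identify the maximum value: max = 19
Step 2: Identify the minimum value: min = 3
Step 3: Range = max - min = 19 - 3 = 16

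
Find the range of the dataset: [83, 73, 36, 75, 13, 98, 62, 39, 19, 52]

85

Step 1: Identify the maximum value: max = 98
Step 2: Identify the minimum value: min = 13
Step 3: Range = max - min = 98 - 13 = 85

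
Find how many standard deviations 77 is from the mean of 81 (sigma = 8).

-0.5

Step 1: Recall the z-score formula: z = (x - mu) / sigma
Step 2: Substitute values: z = (77 - 81) / 8
Step 3: z = -4 / 8 = -0.5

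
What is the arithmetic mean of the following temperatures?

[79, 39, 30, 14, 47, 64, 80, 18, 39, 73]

48.3

Step 1: Sum all values: 79 + 39 + 30 + 14 + 47 + 64 + 80 + 18 + 39 + 73 = 483
Step 2: Count the number of values: n = 10
Step 3: Mean = sum / n = 483 / 10 = 48.3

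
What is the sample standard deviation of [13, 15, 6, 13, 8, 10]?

3.4303

Step 1: Compute the mean: 10.8333
Step 2: Sum of squared deviations from the mean: 58.8333
Step 3: Sample variance = 58.8333 / 5 = 11.7667
Step 4: Standard deviation = sqrt(11.7667) = 3.4303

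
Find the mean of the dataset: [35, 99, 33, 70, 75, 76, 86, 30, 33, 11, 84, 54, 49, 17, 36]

52.5333

Step 1: Sum all values: 35 + 99 + 33 + 70 + 75 + 76 + 86 + 30 + 33 + 11 + 84 + 54 + 49 + 17 + 36 = 788
Step 2: Count the number of values: n = 15
Step 3: Mean = sum / n = 788 / 15 = 52.5333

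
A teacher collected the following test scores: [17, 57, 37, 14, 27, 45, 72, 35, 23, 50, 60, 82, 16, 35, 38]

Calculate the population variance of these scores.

393.3156

Step 1: Compute the mean: (17 + 57 + 37 + 14 + 27 + 45 + 72 + 35 + 23 + 50 + 60 + 82 + 16 + 35 + 38) / 15 = 40.5333
Step 2: Compute squared deviations from the mean:
  (17 - 40.5333)^2 = 553.8178
  (57 - 40.5333)^2 = 271.1511
  (37 - 40.5333)^2 = 12.4844
  (14 - 40.5333)^2 = 704.0178
  (27 - 40.5333)^2 = 183.1511
  (45 - 40.5333)^2 = 19.9511
  (72 - 40.5333)^2 = 990.1511
  (35 - 40.5333)^2 = 30.6178
  (23 - 40.5333)^2 = 307.4178
  (50 - 40.5333)^2 = 89.6178
  (60 - 40.5333)^2 = 378.9511
  (82 - 40.5333)^2 = 1719.4844
  (16 - 40.5333)^2 = 601.8844
  (35 - 40.5333)^2 = 30.6178
  (38 - 40.5333)^2 = 6.4178
Step 3: Sum of squared deviations = 5899.7333
Step 4: Population variance = 5899.7333 / 15 = 393.3156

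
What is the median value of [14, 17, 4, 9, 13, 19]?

13.5

Step 1: Sort the data in ascending order: [4, 9, 13, 14, 17, 19]
Step 2: The number of values is n = 6.
Step 3: Since n is even, the median is the average of positions 3 and 4:
  Median = (13 + 14) / 2 = 13.5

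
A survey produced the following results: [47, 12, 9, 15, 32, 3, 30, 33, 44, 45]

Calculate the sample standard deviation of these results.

16.1658

Step 1: Compute the mean: 27
Step 2: Sum of squared deviations from the mean: 2352
Step 3: Sample variance = 2352 / 9 = 261.3333
Step 4: Standard deviation = sqrt(261.3333) = 16.1658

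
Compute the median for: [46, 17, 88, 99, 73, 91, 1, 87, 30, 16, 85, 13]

59.5

Step 1: Sort the data in ascending order: [1, 13, 16, 17, 30, 46, 73, 85, 87, 88, 91, 99]
Step 2: The number of values is n = 12.
Step 3: Since n is even, the median is the average of positions 6 and 7:
  Median = (46 + 73) / 2 = 59.5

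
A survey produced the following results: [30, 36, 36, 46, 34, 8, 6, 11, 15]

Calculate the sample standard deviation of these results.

14.7224

Step 1: Compute the mean: 24.6667
Step 2: Sum of squared deviations from the mean: 1734
Step 3: Sample variance = 1734 / 8 = 216.75
Step 4: Standard deviation = sqrt(216.75) = 14.7224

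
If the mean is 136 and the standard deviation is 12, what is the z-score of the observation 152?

1.3333

Step 1: Recall the z-score formula: z = (x - mu) / sigma
Step 2: Substitute values: z = (152 - 136) / 12
Step 3: z = 16 / 12 = 1.3333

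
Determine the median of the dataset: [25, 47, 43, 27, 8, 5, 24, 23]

24.5

Step 1: Sort the data in ascending order: [5, 8, 23, 24, 25, 27, 43, 47]
Step 2: The number of values is n = 8.
Step 3: Since n is even, the median is the average of positions 4 and 5:
  Median = (24 + 25) / 2 = 24.5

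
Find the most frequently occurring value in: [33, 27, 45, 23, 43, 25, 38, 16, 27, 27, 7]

27

Step 1: Count the frequency of each value:
  7: appears 1 time(s)
  16: appears 1 time(s)
  23: appears 1 time(s)
  25: appears 1 time(s)
  27: appears 3 time(s)
  33: appears 1 time(s)
  38: appears 1 time(s)
  43: appears 1 time(s)
  45: appears 1 time(s)
Step 2: The value 27 appears most frequently (3 times).
Step 3: Mode = 27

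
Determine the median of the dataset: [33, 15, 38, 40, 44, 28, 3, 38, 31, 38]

35.5

Step 1: Sort the data in ascending order: [3, 15, 28, 31, 33, 38, 38, 38, 40, 44]
Step 2: The number of values is n = 10.
Step 3: Since n is even, the median is the average of positions 5 and 6:
  Median = (33 + 38) / 2 = 35.5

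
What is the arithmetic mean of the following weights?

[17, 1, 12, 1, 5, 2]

6.3333

Step 1: Sum all values: 17 + 1 + 12 + 1 + 5 + 2 = 38
Step 2: Count the number of values: n = 6
Step 3: Mean = sum / n = 38 / 6 = 6.3333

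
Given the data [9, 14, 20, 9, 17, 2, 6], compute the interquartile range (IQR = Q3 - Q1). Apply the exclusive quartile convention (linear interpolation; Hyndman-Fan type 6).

11

Step 1: Sort the data: [2, 6, 9, 9, 14, 17, 20]
Step 2: n = 7
Step 3: Using the exclusive quartile method:
  Q1 = 6
  Q2 (median) = 9
  Q3 = 17
  IQR = Q3 - Q1 = 17 - 6 = 11
Step 4: IQR = 11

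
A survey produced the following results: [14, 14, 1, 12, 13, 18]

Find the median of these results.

13.5

Step 1: Sort the data in ascending order: [1, 12, 13, 14, 14, 18]
Step 2: The number of values is n = 6.
Step 3: Since n is even, the median is the average of positions 3 and 4:
  Median = (13 + 14) / 2 = 13.5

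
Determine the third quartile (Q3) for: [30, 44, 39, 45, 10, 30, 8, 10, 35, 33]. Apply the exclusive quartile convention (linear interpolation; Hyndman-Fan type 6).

40.25

Step 1: Sort the data: [8, 10, 10, 30, 30, 33, 35, 39, 44, 45]
Step 2: n = 10
Step 3: Using the exclusive quartile method:
  Q1 = 10
  Q2 (median) = 31.5
  Q3 = 40.25
  IQR = Q3 - Q1 = 40.25 - 10 = 30.25
Step 4: Q3 = 40.25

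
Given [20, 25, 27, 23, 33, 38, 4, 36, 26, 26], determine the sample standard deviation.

9.5661

Step 1: Compute the mean: 25.8
Step 2: Sum of squared deviations from the mean: 823.6
Step 3: Sample variance = 823.6 / 9 = 91.5111
Step 4: Standard deviation = sqrt(91.5111) = 9.5661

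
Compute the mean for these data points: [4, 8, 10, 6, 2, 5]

5.8333

Step 1: Sum all values: 4 + 8 + 10 + 6 + 2 + 5 = 35
Step 2: Count the number of values: n = 6
Step 3: Mean = sum / n = 35 / 6 = 5.8333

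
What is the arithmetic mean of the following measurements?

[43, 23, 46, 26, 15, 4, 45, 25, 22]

27.6667

Step 1: Sum all values: 43 + 23 + 46 + 26 + 15 + 4 + 45 + 25 + 22 = 249
Step 2: Count the number of values: n = 9
Step 3: Mean = sum / n = 249 / 9 = 27.6667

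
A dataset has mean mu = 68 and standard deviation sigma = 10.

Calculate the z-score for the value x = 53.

-1.5

Step 1: Recall the z-score formula: z = (x - mu) / sigma
Step 2: Substitute values: z = (53 - 68) / 10
Step 3: z = -15 / 10 = -1.5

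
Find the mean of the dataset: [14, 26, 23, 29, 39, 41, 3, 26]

25.125

Step 1: Sum all values: 14 + 26 + 23 + 29 + 39 + 41 + 3 + 26 = 201
Step 2: Count the number of values: n = 8
Step 3: Mean = sum / n = 201 / 8 = 25.125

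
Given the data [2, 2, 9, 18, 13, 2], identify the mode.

2

Step 1: Count the frequency of each value:
  2: appears 3 time(s)
  9: appears 1 time(s)
  13: appears 1 time(s)
  18: appears 1 time(s)
Step 2: The value 2 appears most frequently (3 times).
Step 3: Mode = 2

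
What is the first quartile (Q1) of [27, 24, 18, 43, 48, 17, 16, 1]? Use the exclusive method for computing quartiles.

16.25

Step 1: Sort the data: [1, 16, 17, 18, 24, 27, 43, 48]
Step 2: n = 8
Step 3: Using the exclusive quartile method:
  Q1 = 16.25
  Q2 (median) = 21
  Q3 = 39
  IQR = Q3 - Q1 = 39 - 16.25 = 22.75
Step 4: Q1 = 16.25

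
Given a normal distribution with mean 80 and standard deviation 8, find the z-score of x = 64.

-2

Step 1: Recall the z-score formula: z = (x - mu) / sigma
Step 2: Substitute values: z = (64 - 80) / 8
Step 3: z = -16 / 8 = -2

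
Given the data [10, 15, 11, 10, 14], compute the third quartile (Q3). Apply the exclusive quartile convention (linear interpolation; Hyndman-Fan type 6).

14.5

Step 1: Sort the data: [10, 10, 11, 14, 15]
Step 2: n = 5
Step 3: Using the exclusive quartile method:
  Q1 = 10
  Q2 (median) = 11
  Q3 = 14.5
  IQR = Q3 - Q1 = 14.5 - 10 = 4.5
Step 4: Q3 = 14.5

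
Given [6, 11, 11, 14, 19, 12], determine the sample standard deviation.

4.2622

Step 1: Compute the mean: 12.1667
Step 2: Sum of squared deviations from the mean: 90.8333
Step 3: Sample variance = 90.8333 / 5 = 18.1667
Step 4: Standard deviation = sqrt(18.1667) = 4.2622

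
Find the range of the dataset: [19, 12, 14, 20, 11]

9

Step 1: Identify the maximum value: max = 20
Step 2: Identify the minimum value: min = 11
Step 3: Range = max - min = 20 - 11 = 9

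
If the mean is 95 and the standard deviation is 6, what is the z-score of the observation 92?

-0.5

Step 1: Recall the z-score formula: z = (x - mu) / sigma
Step 2: Substitute values: z = (92 - 95) / 6
Step 3: z = -3 / 6 = -0.5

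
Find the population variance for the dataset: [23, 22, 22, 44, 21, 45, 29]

96.8163

Step 1: Compute the mean: (23 + 22 + 22 + 44 + 21 + 45 + 29) / 7 = 29.4286
Step 2: Compute squared deviations from the mean:
  (23 - 29.4286)^2 = 41.3265
  (22 - 29.4286)^2 = 55.1837
  (22 - 29.4286)^2 = 55.1837
  (44 - 29.4286)^2 = 212.3265
  (21 - 29.4286)^2 = 71.0408
  (45 - 29.4286)^2 = 242.4694
  (29 - 29.4286)^2 = 0.1837
Step 3: Sum of squared deviations = 677.7143
Step 4: Population variance = 677.7143 / 7 = 96.8163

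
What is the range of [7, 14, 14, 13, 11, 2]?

12

Step 1: Identify the maximum value: max = 14
Step 2: Identify the minimum value: min = 2
Step 3: Range = max - min = 14 - 2 = 12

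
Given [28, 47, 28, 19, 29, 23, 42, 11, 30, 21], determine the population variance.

100.56

Step 1: Compute the mean: (28 + 47 + 28 + 19 + 29 + 23 + 42 + 11 + 30 + 21) / 10 = 27.8
Step 2: Compute squared deviations from the mean:
  (28 - 27.8)^2 = 0.04
  (47 - 27.8)^2 = 368.64
  (28 - 27.8)^2 = 0.04
  (19 - 27.8)^2 = 77.44
  (29 - 27.8)^2 = 1.44
  (23 - 27.8)^2 = 23.04
  (42 - 27.8)^2 = 201.64
  (11 - 27.8)^2 = 282.24
  (30 - 27.8)^2 = 4.84
  (21 - 27.8)^2 = 46.24
Step 3: Sum of squared deviations = 1005.6
Step 4: Population variance = 1005.6 / 10 = 100.56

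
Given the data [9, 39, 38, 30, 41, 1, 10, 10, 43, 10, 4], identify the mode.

10

Step 1: Count the frequency of each value:
  1: appears 1 time(s)
  4: appears 1 time(s)
  9: appears 1 time(s)
  10: appears 3 time(s)
  30: appears 1 time(s)
  38: appears 1 time(s)
  39: appears 1 time(s)
  41: appears 1 time(s)
  43: appears 1 time(s)
Step 2: The value 10 appears most frequently (3 times).
Step 3: Mode = 10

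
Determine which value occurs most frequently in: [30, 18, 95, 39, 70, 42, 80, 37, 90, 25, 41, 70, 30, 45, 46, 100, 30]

30

Step 1: Count the frequency of each value:
  18: appears 1 time(s)
  25: appears 1 time(s)
  30: appears 3 time(s)
  37: appears 1 time(s)
  39: appears 1 time(s)
  41: appears 1 time(s)
  42: appears 1 time(s)
  45: appears 1 time(s)
  46: appears 1 time(s)
  70: appears 2 time(s)
  80: appears 1 time(s)
  90: appears 1 time(s)
  95: appears 1 time(s)
  100: appears 1 time(s)
Step 2: The value 30 appears most frequently (3 times).
Step 3: Mode = 30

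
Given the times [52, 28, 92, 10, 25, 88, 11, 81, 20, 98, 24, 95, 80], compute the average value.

54.1538

Step 1: Sum all values: 52 + 28 + 92 + 10 + 25 + 88 + 11 + 81 + 20 + 98 + 24 + 95 + 80 = 704
Step 2: Count the number of values: n = 13
Step 3: Mean = sum / n = 704 / 13 = 54.1538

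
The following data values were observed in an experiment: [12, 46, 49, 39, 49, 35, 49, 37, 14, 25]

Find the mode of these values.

49

Step 1: Count the frequency of each value:
  12: appears 1 time(s)
  14: appears 1 time(s)
  25: appears 1 time(s)
  35: appears 1 time(s)
  37: appears 1 time(s)
  39: appears 1 time(s)
  46: appears 1 time(s)
  49: appears 3 time(s)
Step 2: The value 49 appears most frequently (3 times).
Step 3: Mode = 49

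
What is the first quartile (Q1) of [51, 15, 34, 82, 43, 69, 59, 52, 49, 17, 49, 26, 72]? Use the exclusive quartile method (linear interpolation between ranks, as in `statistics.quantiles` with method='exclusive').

30

Step 1: Sort the data: [15, 17, 26, 34, 43, 49, 49, 51, 52, 59, 69, 72, 82]
Step 2: n = 13
Step 3: Using the exclusive quartile method:
  Q1 = 30
  Q2 (median) = 49
  Q3 = 64
  IQR = Q3 - Q1 = 64 - 30 = 34
Step 4: Q1 = 30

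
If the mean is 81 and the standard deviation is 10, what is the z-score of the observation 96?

1.5

Step 1: Recall the z-score formula: z = (x - mu) / sigma
Step 2: Substitute values: z = (96 - 81) / 10
Step 3: z = 15 / 10 = 1.5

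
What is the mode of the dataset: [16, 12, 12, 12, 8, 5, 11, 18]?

12

Step 1: Count the frequency of each value:
  5: appears 1 time(s)
  8: appears 1 time(s)
  11: appears 1 time(s)
  12: appears 3 time(s)
  16: appears 1 time(s)
  18: appears 1 time(s)
Step 2: The value 12 appears most frequently (3 times).
Step 3: Mode = 12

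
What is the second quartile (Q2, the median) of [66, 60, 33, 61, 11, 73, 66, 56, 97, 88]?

63.5

Step 1: Sort the data: [11, 33, 56, 60, 61, 66, 66, 73, 88, 97]
Step 2: n = 10
Step 3: Q2 is the median. Since n is even, it is the average of the values at positions 5 and 6:
  Q2 = (61 + 66) / 2 = 63.5
Step 4: Q2 = 63.5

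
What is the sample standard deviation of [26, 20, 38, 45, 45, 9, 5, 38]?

15.7457

Step 1: Compute the mean: 28.25
Step 2: Sum of squared deviations from the mean: 1735.5
Step 3: Sample variance = 1735.5 / 7 = 247.9286
Step 4: Standard deviation = sqrt(247.9286) = 15.7457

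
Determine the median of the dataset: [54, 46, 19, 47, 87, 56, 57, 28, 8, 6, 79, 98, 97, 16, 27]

47

Step 1: Sort the data in ascending order: [6, 8, 16, 19, 27, 28, 46, 47, 54, 56, 57, 79, 87, 97, 98]
Step 2: The number of values is n = 15.
Step 3: Since n is odd, the median is the middle value at position 8: 47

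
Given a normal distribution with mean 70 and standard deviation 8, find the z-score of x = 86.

2

Step 1: Recall the z-score formula: z = (x - mu) / sigma
Step 2: Substitute values: z = (86 - 70) / 8
Step 3: z = 16 / 8 = 2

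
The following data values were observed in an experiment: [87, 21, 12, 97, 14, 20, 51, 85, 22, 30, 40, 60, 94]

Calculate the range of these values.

85

Step 1: Identify the maximum value: max = 97
Step 2: Identify the minimum value: min = 12
Step 3: Range = max - min = 97 - 12 = 85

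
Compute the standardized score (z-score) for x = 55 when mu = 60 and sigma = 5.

-1

Step 1: Recall the z-score formula: z = (x - mu) / sigma
Step 2: Substitute values: z = (55 - 60) / 5
Step 3: z = -5 / 5 = -1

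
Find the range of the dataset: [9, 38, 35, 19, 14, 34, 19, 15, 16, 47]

38

Step 1: Identify the maximum value: max = 47
Step 2: Identify the minimum value: min = 9
Step 3: Range = max - min = 47 - 9 = 38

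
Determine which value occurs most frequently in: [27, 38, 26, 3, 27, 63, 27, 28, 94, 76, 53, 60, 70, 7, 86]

27

Step 1: Count the frequency of each value:
  3: appears 1 time(s)
  7: appears 1 time(s)
  26: appears 1 time(s)
  27: appears 3 time(s)
  28: appears 1 time(s)
  38: appears 1 time(s)
  53: appears 1 time(s)
  60: appears 1 time(s)
  63: appears 1 time(s)
  70: appears 1 time(s)
  76: appears 1 time(s)
  86: appears 1 time(s)
  94: appears 1 time(s)
Step 2: The value 27 appears most frequently (3 times).
Step 3: Mode = 27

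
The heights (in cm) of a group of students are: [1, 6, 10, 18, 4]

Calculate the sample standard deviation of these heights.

6.5727

Step 1: Compute the mean: 7.8
Step 2: Sum of squared deviations from the mean: 172.8
Step 3: Sample variance = 172.8 / 4 = 43.2
Step 4: Standard deviation = sqrt(43.2) = 6.5727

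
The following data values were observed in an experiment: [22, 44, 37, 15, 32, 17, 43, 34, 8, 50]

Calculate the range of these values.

42

Step 1: Identify the maximum value: max = 50
Step 2: Identify the minimum value: min = 8
Step 3: Range = max - min = 50 - 8 = 42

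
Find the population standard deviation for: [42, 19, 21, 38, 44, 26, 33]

9.311

Step 1: Compute the mean: 31.8571
Step 2: Sum of squared deviations from the mean: 606.8571
Step 3: Population variance = 606.8571 / 7 = 86.6939
Step 4: Standard deviation = sqrt(86.6939) = 9.311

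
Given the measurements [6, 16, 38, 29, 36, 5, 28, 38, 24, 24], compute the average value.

24.4

Step 1: Sum all values: 6 + 16 + 38 + 29 + 36 + 5 + 28 + 38 + 24 + 24 = 244
Step 2: Count the number of values: n = 10
Step 3: Mean = sum / n = 244 / 10 = 24.4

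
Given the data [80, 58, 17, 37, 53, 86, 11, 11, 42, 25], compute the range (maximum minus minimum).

75

Step 1: Identify the maximum value: max = 86
Step 2: Identify the minimum value: min = 11
Step 3: Range = max - min = 86 - 11 = 75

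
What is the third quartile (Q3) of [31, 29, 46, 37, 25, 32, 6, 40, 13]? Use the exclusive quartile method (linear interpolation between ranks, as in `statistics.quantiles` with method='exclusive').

38.5

Step 1: Sort the data: [6, 13, 25, 29, 31, 32, 37, 40, 46]
Step 2: n = 9
Step 3: Using the exclusive quartile method:
  Q1 = 19
  Q2 (median) = 31
  Q3 = 38.5
  IQR = Q3 - Q1 = 38.5 - 19 = 19.5
Step 4: Q3 = 38.5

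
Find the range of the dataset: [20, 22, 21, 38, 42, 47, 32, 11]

36

Step 1: Identify the maximum value: max = 47
Step 2: Identify the minimum value: min = 11
Step 3: Range = max - min = 47 - 11 = 36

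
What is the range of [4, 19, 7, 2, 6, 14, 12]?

17

Step 1: Identify the maximum value: max = 19
Step 2: Identify the minimum value: min = 2
Step 3: Range = max - min = 19 - 2 = 17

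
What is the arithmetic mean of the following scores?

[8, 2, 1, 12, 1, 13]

6.1667

Step 1: Sum all values: 8 + 2 + 1 + 12 + 1 + 13 = 37
Step 2: Count the number of values: n = 6
Step 3: Mean = sum / n = 37 / 6 = 6.1667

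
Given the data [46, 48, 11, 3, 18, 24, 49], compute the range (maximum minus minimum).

46

Step 1: Identify the maximum value: max = 49
Step 2: Identify the minimum value: min = 3
Step 3: Range = max - min = 49 - 3 = 46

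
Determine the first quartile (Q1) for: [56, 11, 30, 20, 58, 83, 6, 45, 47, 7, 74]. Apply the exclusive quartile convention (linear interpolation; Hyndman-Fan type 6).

11

Step 1: Sort the data: [6, 7, 11, 20, 30, 45, 47, 56, 58, 74, 83]
Step 2: n = 11
Step 3: Using the exclusive quartile method:
  Q1 = 11
  Q2 (median) = 45
  Q3 = 58
  IQR = Q3 - Q1 = 58 - 11 = 47
Step 4: Q1 = 11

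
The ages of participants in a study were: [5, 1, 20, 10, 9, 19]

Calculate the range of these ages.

19

Step 1: Identify the maximum value: max = 20
Step 2: Identify the minimum value: min = 1
Step 3: Range = max - min = 20 - 1 = 19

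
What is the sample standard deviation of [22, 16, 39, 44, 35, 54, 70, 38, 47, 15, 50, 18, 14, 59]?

18.0349

Step 1: Compute the mean: 37.2143
Step 2: Sum of squared deviations from the mean: 4228.3571
Step 3: Sample variance = 4228.3571 / 13 = 325.2582
Step 4: Standard deviation = sqrt(325.2582) = 18.0349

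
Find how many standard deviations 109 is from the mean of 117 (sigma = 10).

-0.8

Step 1: Recall the z-score formula: z = (x - mu) / sigma
Step 2: Substitute values: z = (109 - 117) / 10
Step 3: z = -8 / 10 = -0.8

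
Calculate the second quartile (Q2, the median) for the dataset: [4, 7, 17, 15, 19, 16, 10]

15

Step 1: Sort the data: [4, 7, 10, 15, 16, 17, 19]
Step 2: n = 7
Step 3: Q2 is the median. Since n is odd, it is the middle value at position 4: 15
Step 4: Q2 = 15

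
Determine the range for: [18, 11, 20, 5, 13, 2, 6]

18

Step 1: Identify the maximum value: max = 20
Step 2: Identify the minimum value: min = 2
Step 3: Range = max - min = 20 - 2 = 18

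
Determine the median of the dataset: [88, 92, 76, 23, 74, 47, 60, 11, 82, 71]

72.5

Step 1: Sort the data in ascending order: [11, 23, 47, 60, 71, 74, 76, 82, 88, 92]
Step 2: The number of values is n = 10.
Step 3: Since n is even, the median is the average of positions 5 and 6:
  Median = (71 + 74) / 2 = 72.5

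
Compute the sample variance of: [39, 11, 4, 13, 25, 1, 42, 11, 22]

210.75

Step 1: Compute the mean: (39 + 11 + 4 + 13 + 25 + 1 + 42 + 11 + 22) / 9 = 18.6667
Step 2: Compute squared deviations from the mean:
  (39 - 18.6667)^2 = 413.4444
  (11 - 18.6667)^2 = 58.7778
  (4 - 18.6667)^2 = 215.1111
  (13 - 18.6667)^2 = 32.1111
  (25 - 18.6667)^2 = 40.1111
  (1 - 18.6667)^2 = 312.1111
  (42 - 18.6667)^2 = 544.4444
  (11 - 18.6667)^2 = 58.7778
  (22 - 18.6667)^2 = 11.1111
Step 3: Sum of squared deviations = 1686
Step 4: Sample variance = 1686 / 8 = 210.75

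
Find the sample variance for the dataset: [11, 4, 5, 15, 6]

21.7

Step 1: Compute the mean: (11 + 4 + 5 + 15 + 6) / 5 = 8.2
Step 2: Compute squared deviations from the mean:
  (11 - 8.2)^2 = 7.84
  (4 - 8.2)^2 = 17.64
  (5 - 8.2)^2 = 10.24
  (15 - 8.2)^2 = 46.24
  (6 - 8.2)^2 = 4.84
Step 3: Sum of squared deviations = 86.8
Step 4: Sample variance = 86.8 / 4 = 21.7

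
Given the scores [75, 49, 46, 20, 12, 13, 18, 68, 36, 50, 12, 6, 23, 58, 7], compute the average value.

32.8667

Step 1: Sum all values: 75 + 49 + 46 + 20 + 12 + 13 + 18 + 68 + 36 + 50 + 12 + 6 + 23 + 58 + 7 = 493
Step 2: Count the number of values: n = 15
Step 3: Mean = sum / n = 493 / 15 = 32.8667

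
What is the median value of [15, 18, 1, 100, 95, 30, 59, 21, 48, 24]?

27

Step 1: Sort the data in ascending order: [1, 15, 18, 21, 24, 30, 48, 59, 95, 100]
Step 2: The number of values is n = 10.
Step 3: Since n is even, the median is the average of positions 5 and 6:
  Median = (24 + 30) / 2 = 27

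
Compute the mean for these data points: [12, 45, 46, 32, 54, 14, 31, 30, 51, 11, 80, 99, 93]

46

Step 1: Sum all values: 12 + 45 + 46 + 32 + 54 + 14 + 31 + 30 + 51 + 11 + 80 + 99 + 93 = 598
Step 2: Count the number of values: n = 13
Step 3: Mean = sum / n = 598 / 13 = 46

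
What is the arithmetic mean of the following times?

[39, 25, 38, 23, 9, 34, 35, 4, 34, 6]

24.7

Step 1: Sum all values: 39 + 25 + 38 + 23 + 9 + 34 + 35 + 4 + 34 + 6 = 247
Step 2: Count the number of values: n = 10
Step 3: Mean = sum / n = 247 / 10 = 24.7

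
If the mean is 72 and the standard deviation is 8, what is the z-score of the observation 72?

0

Step 1: Recall the z-score formula: z = (x - mu) / sigma
Step 2: Substitute values: z = (72 - 72) / 8
Step 3: z = 0 / 8 = 0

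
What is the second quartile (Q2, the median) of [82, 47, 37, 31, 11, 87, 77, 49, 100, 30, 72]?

49

Step 1: Sort the data: [11, 30, 31, 37, 47, 49, 72, 77, 82, 87, 100]
Step 2: n = 11
Step 3: Q2 is the median. Since n is odd, it is the middle value at position 6: 49
Step 4: Q2 = 49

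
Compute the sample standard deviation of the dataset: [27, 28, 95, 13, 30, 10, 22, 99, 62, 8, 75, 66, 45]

31.6611

Step 1: Compute the mean: 44.6154
Step 2: Sum of squared deviations from the mean: 12029.0769
Step 3: Sample variance = 12029.0769 / 12 = 1002.4231
Step 4: Standard deviation = sqrt(1002.4231) = 31.6611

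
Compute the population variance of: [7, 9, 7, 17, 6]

16.16

Step 1: Compute the mean: (7 + 9 + 7 + 17 + 6) / 5 = 9.2
Step 2: Compute squared deviations from the mean:
  (7 - 9.2)^2 = 4.84
  (9 - 9.2)^2 = 0.04
  (7 - 9.2)^2 = 4.84
  (17 - 9.2)^2 = 60.84
  (6 - 9.2)^2 = 10.24
Step 3: Sum of squared deviations = 80.8
Step 4: Population variance = 80.8 / 5 = 16.16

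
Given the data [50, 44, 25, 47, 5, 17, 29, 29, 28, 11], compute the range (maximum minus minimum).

45

Step 1: Identify the maximum value: max = 50
Step 2: Identify the minimum value: min = 5
Step 3: Range = max - min = 50 - 5 = 45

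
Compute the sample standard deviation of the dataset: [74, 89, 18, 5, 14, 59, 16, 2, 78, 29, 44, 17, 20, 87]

31.6683

Step 1: Compute the mean: 39.4286
Step 2: Sum of squared deviations from the mean: 13037.4286
Step 3: Sample variance = 13037.4286 / 13 = 1002.8791
Step 4: Standard deviation = sqrt(1002.8791) = 31.6683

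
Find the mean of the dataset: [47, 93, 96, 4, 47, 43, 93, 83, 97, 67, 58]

66.1818

Step 1: Sum all values: 47 + 93 + 96 + 4 + 47 + 43 + 93 + 83 + 97 + 67 + 58 = 728
Step 2: Count the number of values: n = 11
Step 3: Mean = sum / n = 728 / 11 = 66.1818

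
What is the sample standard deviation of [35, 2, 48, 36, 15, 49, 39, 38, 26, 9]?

16.1799

Step 1: Compute the mean: 29.7
Step 2: Sum of squared deviations from the mean: 2356.1
Step 3: Sample variance = 2356.1 / 9 = 261.7889
Step 4: Standard deviation = sqrt(261.7889) = 16.1799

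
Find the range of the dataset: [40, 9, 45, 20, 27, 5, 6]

40

Step 1: Identify the maximum value: max = 45
Step 2: Identify the minimum value: min = 5
Step 3: Range = max - min = 45 - 5 = 40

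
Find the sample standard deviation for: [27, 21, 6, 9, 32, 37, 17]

11.5284

Step 1: Compute the mean: 21.2857
Step 2: Sum of squared deviations from the mean: 797.4286
Step 3: Sample variance = 797.4286 / 6 = 132.9048
Step 4: Standard deviation = sqrt(132.9048) = 11.5284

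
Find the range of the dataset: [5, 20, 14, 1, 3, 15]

19

Step 1: Identify the maximum value: max = 20
Step 2: Identify the minimum value: min = 1
Step 3: Range = max - min = 20 - 1 = 19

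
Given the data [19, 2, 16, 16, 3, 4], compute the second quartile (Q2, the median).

10

Step 1: Sort the data: [2, 3, 4, 16, 16, 19]
Step 2: n = 6
Step 3: Q2 is the median. Since n is even, it is the average of the values at positions 3 and 4:
  Q2 = (4 + 16) / 2 = 10
Step 4: Q2 = 10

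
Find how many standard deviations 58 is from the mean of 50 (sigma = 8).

1

Step 1: Recall the z-score formula: z = (x - mu) / sigma
Step 2: Substitute values: z = (58 - 50) / 8
Step 3: z = 8 / 8 = 1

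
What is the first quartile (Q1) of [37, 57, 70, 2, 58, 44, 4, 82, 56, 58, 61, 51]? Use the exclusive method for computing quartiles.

38.75

Step 1: Sort the data: [2, 4, 37, 44, 51, 56, 57, 58, 58, 61, 70, 82]
Step 2: n = 12
Step 3: Using the exclusive quartile method:
  Q1 = 38.75
  Q2 (median) = 56.5
  Q3 = 60.25
  IQR = Q3 - Q1 = 60.25 - 38.75 = 21.5
Step 4: Q1 = 38.75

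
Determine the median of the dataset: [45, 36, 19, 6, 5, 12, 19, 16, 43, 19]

19

Step 1: Sort the data in ascending order: [5, 6, 12, 16, 19, 19, 19, 36, 43, 45]
Step 2: The number of values is n = 10.
Step 3: Since n is even, the median is the average of positions 5 and 6:
  Median = (19 + 19) / 2 = 19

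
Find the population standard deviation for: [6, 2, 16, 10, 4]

4.9639

Step 1: Compute the mean: 7.6
Step 2: Sum of squared deviations from the mean: 123.2
Step 3: Population variance = 123.2 / 5 = 24.64
Step 4: Standard deviation = sqrt(24.64) = 4.9639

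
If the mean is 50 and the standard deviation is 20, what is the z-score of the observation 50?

0

Step 1: Recall the z-score formula: z = (x - mu) / sigma
Step 2: Substitute values: z = (50 - 50) / 20
Step 3: z = 0 / 20 = 0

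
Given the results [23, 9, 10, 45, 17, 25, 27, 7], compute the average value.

20.375

Step 1: Sum all values: 23 + 9 + 10 + 45 + 17 + 25 + 27 + 7 = 163
Step 2: Count the number of values: n = 8
Step 3: Mean = sum / n = 163 / 8 = 20.375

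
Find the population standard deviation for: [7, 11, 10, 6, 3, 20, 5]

5.2216

Step 1: Compute the mean: 8.8571
Step 2: Sum of squared deviations from the mean: 190.8571
Step 3: Population variance = 190.8571 / 7 = 27.2653
Step 4: Standard deviation = sqrt(27.2653) = 5.2216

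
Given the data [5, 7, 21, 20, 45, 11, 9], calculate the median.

11

Step 1: Sort the data in ascending order: [5, 7, 9, 11, 20, 21, 45]
Step 2: The number of values is n = 7.
Step 3: Since n is odd, the median is the middle value at position 4: 11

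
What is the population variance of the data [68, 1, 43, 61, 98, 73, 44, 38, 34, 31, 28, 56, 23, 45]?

540.4949

Step 1: Compute the mean: (68 + 1 + 43 + 61 + 98 + 73 + 44 + 38 + 34 + 31 + 28 + 56 + 23 + 45) / 14 = 45.9286
Step 2: Compute squared deviations from the mean:
  (68 - 45.9286)^2 = 487.148
  (1 - 45.9286)^2 = 2018.5765
  (43 - 45.9286)^2 = 8.5765
  (61 - 45.9286)^2 = 227.148
  (98 - 45.9286)^2 = 2711.4337
  (73 - 45.9286)^2 = 732.8622
  (44 - 45.9286)^2 = 3.7194
  (38 - 45.9286)^2 = 62.8622
  (34 - 45.9286)^2 = 142.2908
  (31 - 45.9286)^2 = 222.8622
  (28 - 45.9286)^2 = 321.4337
  (56 - 45.9286)^2 = 101.4337
  (23 - 45.9286)^2 = 525.7194
  (45 - 45.9286)^2 = 0.8622
Step 3: Sum of squared deviations = 7566.9286
Step 4: Population variance = 7566.9286 / 14 = 540.4949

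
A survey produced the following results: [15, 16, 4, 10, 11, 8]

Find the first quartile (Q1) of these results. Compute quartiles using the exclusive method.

7

Step 1: Sort the data: [4, 8, 10, 11, 15, 16]
Step 2: n = 6
Step 3: Using the exclusive quartile method:
  Q1 = 7
  Q2 (median) = 10.5
  Q3 = 15.25
  IQR = Q3 - Q1 = 15.25 - 7 = 8.25
Step 4: Q1 = 7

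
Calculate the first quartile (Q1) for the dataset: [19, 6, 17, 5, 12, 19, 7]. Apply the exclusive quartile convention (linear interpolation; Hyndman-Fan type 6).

6

Step 1: Sort the data: [5, 6, 7, 12, 17, 19, 19]
Step 2: n = 7
Step 3: Using the exclusive quartile method:
  Q1 = 6
  Q2 (median) = 12
  Q3 = 19
  IQR = Q3 - Q1 = 19 - 6 = 13
Step 4: Q1 = 6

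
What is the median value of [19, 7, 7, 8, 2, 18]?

7.5

Step 1: Sort the data in ascending order: [2, 7, 7, 8, 18, 19]
Step 2: The number of values is n = 6.
Step 3: Since n is even, the median is the average of positions 3 and 4:
  Median = (7 + 8) / 2 = 7.5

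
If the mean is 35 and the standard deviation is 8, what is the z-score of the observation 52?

2.125

Step 1: Recall the z-score formula: z = (x - mu) / sigma
Step 2: Substitute values: z = (52 - 35) / 8
Step 3: z = 17 / 8 = 2.125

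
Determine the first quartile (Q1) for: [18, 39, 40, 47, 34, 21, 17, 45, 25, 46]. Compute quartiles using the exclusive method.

20.25

Step 1: Sort the data: [17, 18, 21, 25, 34, 39, 40, 45, 46, 47]
Step 2: n = 10
Step 3: Using the exclusive quartile method:
  Q1 = 20.25
  Q2 (median) = 36.5
  Q3 = 45.25
  IQR = Q3 - Q1 = 45.25 - 20.25 = 25
Step 4: Q1 = 20.25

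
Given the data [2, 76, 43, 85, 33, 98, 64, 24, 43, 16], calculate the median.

43

Step 1: Sort the data in ascending order: [2, 16, 24, 33, 43, 43, 64, 76, 85, 98]
Step 2: The number of values is n = 10.
Step 3: Since n is even, the median is the average of positions 5 and 6:
  Median = (43 + 43) / 2 = 43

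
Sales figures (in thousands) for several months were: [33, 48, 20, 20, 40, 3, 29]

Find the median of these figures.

29

Step 1: Sort the data in ascending order: [3, 20, 20, 29, 33, 40, 48]
Step 2: The number of values is n = 7.
Step 3: Since n is odd, the median is the middle value at position 4: 29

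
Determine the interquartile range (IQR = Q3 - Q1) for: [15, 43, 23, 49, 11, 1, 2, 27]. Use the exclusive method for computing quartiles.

34.75

Step 1: Sort the data: [1, 2, 11, 15, 23, 27, 43, 49]
Step 2: n = 8
Step 3: Using the exclusive quartile method:
  Q1 = 4.25
  Q2 (median) = 19
  Q3 = 39
  IQR = Q3 - Q1 = 39 - 4.25 = 34.75
Step 4: IQR = 34.75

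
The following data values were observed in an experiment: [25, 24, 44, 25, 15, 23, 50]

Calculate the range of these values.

35

Step 1: Identify the maximum value: max = 50
Step 2: Identify the minimum value: min = 15
Step 3: Range = max - min = 50 - 15 = 35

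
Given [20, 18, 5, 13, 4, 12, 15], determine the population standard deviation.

5.6279

Step 1: Compute the mean: 12.4286
Step 2: Sum of squared deviations from the mean: 221.7143
Step 3: Population variance = 221.7143 / 7 = 31.6735
Step 4: Standard deviation = sqrt(31.6735) = 5.6279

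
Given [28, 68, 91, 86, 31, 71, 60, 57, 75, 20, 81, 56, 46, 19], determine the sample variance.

589.9396

Step 1: Compute the mean: (28 + 68 + 91 + 86 + 31 + 71 + 60 + 57 + 75 + 20 + 81 + 56 + 46 + 19) / 14 = 56.3571
Step 2: Compute squared deviations from the mean:
  (28 - 56.3571)^2 = 804.1276
  (68 - 56.3571)^2 = 135.5561
  (91 - 56.3571)^2 = 1200.1276
  (86 - 56.3571)^2 = 878.699
  (31 - 56.3571)^2 = 642.9847
  (71 - 56.3571)^2 = 214.4133
  (60 - 56.3571)^2 = 13.2704
  (57 - 56.3571)^2 = 0.4133
  (75 - 56.3571)^2 = 347.5561
  (20 - 56.3571)^2 = 1321.8418
  (81 - 56.3571)^2 = 607.2704
  (56 - 56.3571)^2 = 0.1276
  (46 - 56.3571)^2 = 107.2704
  (19 - 56.3571)^2 = 1395.5561
Step 3: Sum of squared deviations = 7669.2143
Step 4: Sample variance = 7669.2143 / 13 = 589.9396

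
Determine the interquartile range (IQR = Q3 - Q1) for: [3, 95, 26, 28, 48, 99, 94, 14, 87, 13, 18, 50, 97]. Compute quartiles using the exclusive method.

78.5

Step 1: Sort the data: [3, 13, 14, 18, 26, 28, 48, 50, 87, 94, 95, 97, 99]
Step 2: n = 13
Step 3: Using the exclusive quartile method:
  Q1 = 16
  Q2 (median) = 48
  Q3 = 94.5
  IQR = Q3 - Q1 = 94.5 - 16 = 78.5
Step 4: IQR = 78.5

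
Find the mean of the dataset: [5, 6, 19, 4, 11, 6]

8.5

Step 1: Sum all values: 5 + 6 + 19 + 4 + 11 + 6 = 51
Step 2: Count the number of values: n = 6
Step 3: Mean = sum / n = 51 / 6 = 8.5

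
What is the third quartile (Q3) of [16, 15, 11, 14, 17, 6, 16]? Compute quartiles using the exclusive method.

16

Step 1: Sort the data: [6, 11, 14, 15, 16, 16, 17]
Step 2: n = 7
Step 3: Using the exclusive quartile method:
  Q1 = 11
  Q2 (median) = 15
  Q3 = 16
  IQR = Q3 - Q1 = 16 - 11 = 5
Step 4: Q3 = 16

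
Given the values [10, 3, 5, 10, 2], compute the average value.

6

Step 1: Sum all values: 10 + 3 + 5 + 10 + 2 = 30
Step 2: Count the number of values: n = 5
Step 3: Mean = sum / n = 30 / 5 = 6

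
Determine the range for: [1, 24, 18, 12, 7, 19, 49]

48

Step 1: Identify the maximum value: max = 49
Step 2: Identify the minimum value: min = 1
Step 3: Range = max - min = 49 - 1 = 48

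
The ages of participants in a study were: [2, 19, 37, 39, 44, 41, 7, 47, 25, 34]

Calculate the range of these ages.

45

Step 1: Identify the maximum value: max = 47
Step 2: Identify the minimum value: min = 2
Step 3: Range = max - min = 47 - 2 = 45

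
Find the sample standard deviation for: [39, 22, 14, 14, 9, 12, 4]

11.4122

Step 1: Compute the mean: 16.2857
Step 2: Sum of squared deviations from the mean: 781.4286
Step 3: Sample variance = 781.4286 / 6 = 130.2381
Step 4: Standard deviation = sqrt(130.2381) = 11.4122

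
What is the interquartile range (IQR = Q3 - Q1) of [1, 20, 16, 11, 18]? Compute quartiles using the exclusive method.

13

Step 1: Sort the data: [1, 11, 16, 18, 20]
Step 2: n = 5
Step 3: Using the exclusive quartile method:
  Q1 = 6
  Q2 (median) = 16
  Q3 = 19
  IQR = Q3 - Q1 = 19 - 6 = 13
Step 4: IQR = 13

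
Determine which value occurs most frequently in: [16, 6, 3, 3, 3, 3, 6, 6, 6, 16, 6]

6

Step 1: Count the frequency of each value:
  3: appears 4 time(s)
  6: appears 5 time(s)
  16: appears 2 time(s)
Step 2: The value 6 appears most frequently (5 times).
Step 3: Mode = 6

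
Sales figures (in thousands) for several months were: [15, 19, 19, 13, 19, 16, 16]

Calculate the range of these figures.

6

Step 1: Identify the maximum value: max = 19
Step 2: Identify the minimum value: min = 13
Step 3: Range = max - min = 19 - 13 = 6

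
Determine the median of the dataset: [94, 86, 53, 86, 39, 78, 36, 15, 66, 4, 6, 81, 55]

55

Step 1: Sort the data in ascending order: [4, 6, 15, 36, 39, 53, 55, 66, 78, 81, 86, 86, 94]
Step 2: The number of values is n = 13.
Step 3: Since n is odd, the median is the middle value at position 7: 55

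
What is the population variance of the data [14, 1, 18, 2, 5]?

46

Step 1: Compute the mean: (14 + 1 + 18 + 2 + 5) / 5 = 8
Step 2: Compute squared deviations from the mean:
  (14 - 8)^2 = 36
  (1 - 8)^2 = 49
  (18 - 8)^2 = 100
  (2 - 8)^2 = 36
  (5 - 8)^2 = 9
Step 3: Sum of squared deviations = 230
Step 4: Population variance = 230 / 5 = 46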